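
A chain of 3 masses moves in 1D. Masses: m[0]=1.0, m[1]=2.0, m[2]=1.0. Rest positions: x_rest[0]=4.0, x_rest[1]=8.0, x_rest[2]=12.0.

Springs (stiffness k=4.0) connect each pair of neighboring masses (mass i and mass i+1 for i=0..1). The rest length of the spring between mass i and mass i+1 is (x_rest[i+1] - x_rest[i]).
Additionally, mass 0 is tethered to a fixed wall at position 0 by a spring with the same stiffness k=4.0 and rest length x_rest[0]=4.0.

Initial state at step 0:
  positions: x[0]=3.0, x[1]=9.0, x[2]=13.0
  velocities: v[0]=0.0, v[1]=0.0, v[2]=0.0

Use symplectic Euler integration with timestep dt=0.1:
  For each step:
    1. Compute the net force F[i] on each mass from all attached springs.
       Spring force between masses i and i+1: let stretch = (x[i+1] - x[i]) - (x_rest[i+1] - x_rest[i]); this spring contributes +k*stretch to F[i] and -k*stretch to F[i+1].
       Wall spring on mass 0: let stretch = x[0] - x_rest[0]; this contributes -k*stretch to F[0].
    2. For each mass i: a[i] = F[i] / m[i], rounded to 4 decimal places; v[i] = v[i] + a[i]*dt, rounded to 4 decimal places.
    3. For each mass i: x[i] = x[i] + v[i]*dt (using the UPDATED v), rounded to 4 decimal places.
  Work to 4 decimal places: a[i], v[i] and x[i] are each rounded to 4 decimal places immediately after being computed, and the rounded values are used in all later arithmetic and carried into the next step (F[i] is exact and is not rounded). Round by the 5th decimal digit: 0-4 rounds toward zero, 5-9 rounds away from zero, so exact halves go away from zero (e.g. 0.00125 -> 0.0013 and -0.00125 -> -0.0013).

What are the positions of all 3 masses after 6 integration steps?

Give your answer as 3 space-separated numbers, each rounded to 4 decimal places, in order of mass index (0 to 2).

Answer: 4.8203 8.4069 12.9057

Derivation:
Step 0: x=[3.0000 9.0000 13.0000] v=[0.0000 0.0000 0.0000]
Step 1: x=[3.1200 8.9600 13.0000] v=[1.2000 -0.4000 0.0000]
Step 2: x=[3.3488 8.8840 12.9984] v=[2.2880 -0.7600 -0.0160]
Step 3: x=[3.6651 8.7796 12.9922] v=[3.1626 -1.0442 -0.0618]
Step 4: x=[4.0393 8.6571 12.9775] v=[3.7424 -1.2246 -0.1468]
Step 5: x=[4.4367 8.5287 12.9500] v=[3.9738 -1.2841 -0.2750]
Step 6: x=[4.8203 8.4069 12.9057] v=[3.8359 -1.2182 -0.4435]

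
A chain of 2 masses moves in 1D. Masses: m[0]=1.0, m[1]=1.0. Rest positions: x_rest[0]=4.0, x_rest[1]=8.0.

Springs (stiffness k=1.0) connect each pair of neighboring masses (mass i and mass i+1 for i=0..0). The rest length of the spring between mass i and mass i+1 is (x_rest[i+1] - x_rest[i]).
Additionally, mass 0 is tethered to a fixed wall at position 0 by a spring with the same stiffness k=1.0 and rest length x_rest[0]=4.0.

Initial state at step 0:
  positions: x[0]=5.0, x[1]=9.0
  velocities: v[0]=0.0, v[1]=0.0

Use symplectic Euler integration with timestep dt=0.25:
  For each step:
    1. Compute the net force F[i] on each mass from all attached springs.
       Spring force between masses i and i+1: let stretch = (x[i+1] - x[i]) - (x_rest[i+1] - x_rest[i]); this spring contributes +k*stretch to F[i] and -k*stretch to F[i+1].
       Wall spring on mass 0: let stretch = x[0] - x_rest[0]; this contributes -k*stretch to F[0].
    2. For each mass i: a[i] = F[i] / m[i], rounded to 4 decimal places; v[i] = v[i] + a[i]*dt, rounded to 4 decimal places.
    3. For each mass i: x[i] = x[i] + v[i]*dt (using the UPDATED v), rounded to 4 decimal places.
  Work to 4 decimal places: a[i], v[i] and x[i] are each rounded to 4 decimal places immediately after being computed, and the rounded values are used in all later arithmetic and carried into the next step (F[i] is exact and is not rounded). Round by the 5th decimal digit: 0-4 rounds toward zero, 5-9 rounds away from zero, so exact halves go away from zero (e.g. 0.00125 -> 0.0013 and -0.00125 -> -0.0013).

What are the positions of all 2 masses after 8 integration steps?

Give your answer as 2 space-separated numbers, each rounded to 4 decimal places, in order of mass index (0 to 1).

Step 0: x=[5.0000 9.0000] v=[0.0000 0.0000]
Step 1: x=[4.9375 9.0000] v=[-0.2500 0.0000]
Step 2: x=[4.8203 8.9961] v=[-0.4688 -0.0156]
Step 3: x=[4.6628 8.9812] v=[-0.6299 -0.0596]
Step 4: x=[4.4838 8.9464] v=[-0.7160 -0.1392]
Step 5: x=[4.3035 8.8827] v=[-0.7213 -0.2549]
Step 6: x=[4.1404 8.7828] v=[-0.6524 -0.3997]
Step 7: x=[4.0087 8.6427] v=[-0.5269 -0.5603]
Step 8: x=[3.9161 8.4630] v=[-0.3706 -0.7188]

Answer: 3.9161 8.4630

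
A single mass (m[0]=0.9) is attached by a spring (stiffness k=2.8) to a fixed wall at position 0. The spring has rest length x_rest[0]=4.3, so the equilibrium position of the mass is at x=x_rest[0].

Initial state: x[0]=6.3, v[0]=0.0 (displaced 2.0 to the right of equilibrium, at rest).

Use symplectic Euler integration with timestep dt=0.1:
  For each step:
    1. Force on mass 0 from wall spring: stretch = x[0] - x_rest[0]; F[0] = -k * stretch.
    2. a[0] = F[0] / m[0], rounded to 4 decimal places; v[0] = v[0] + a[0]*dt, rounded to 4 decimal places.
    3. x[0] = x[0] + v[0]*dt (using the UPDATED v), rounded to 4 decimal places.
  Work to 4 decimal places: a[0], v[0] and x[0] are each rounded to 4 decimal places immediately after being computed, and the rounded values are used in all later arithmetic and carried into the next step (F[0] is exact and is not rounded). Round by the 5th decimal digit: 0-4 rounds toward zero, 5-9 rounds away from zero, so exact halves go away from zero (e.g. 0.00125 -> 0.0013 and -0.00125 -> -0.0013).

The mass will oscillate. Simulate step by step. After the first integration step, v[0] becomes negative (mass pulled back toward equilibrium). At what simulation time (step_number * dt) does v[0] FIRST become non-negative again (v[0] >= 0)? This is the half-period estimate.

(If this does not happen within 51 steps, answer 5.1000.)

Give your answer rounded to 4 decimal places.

Step 0: x=[6.3000] v=[0.0000]
Step 1: x=[6.2378] v=[-0.6222]
Step 2: x=[6.1153] v=[-1.2251]
Step 3: x=[5.9363] v=[-1.7899]
Step 4: x=[5.7064] v=[-2.2990]
Step 5: x=[5.4327] v=[-2.7366]
Step 6: x=[5.1238] v=[-3.0890]
Step 7: x=[4.7893] v=[-3.3453]
Step 8: x=[4.4396] v=[-3.4975]
Step 9: x=[4.0855] v=[-3.5409]
Step 10: x=[3.7381] v=[-3.4742]
Step 11: x=[3.4082] v=[-3.2994]
Step 12: x=[3.1060] v=[-3.0220]
Step 13: x=[2.8410] v=[-2.6505]
Step 14: x=[2.6213] v=[-2.1966]
Step 15: x=[2.4539] v=[-1.6743]
Step 16: x=[2.3439] v=[-1.1000]
Step 17: x=[2.2948] v=[-0.4914]
Step 18: x=[2.3080] v=[0.1324]
First v>=0 after going negative at step 18, time=1.8000

Answer: 1.8000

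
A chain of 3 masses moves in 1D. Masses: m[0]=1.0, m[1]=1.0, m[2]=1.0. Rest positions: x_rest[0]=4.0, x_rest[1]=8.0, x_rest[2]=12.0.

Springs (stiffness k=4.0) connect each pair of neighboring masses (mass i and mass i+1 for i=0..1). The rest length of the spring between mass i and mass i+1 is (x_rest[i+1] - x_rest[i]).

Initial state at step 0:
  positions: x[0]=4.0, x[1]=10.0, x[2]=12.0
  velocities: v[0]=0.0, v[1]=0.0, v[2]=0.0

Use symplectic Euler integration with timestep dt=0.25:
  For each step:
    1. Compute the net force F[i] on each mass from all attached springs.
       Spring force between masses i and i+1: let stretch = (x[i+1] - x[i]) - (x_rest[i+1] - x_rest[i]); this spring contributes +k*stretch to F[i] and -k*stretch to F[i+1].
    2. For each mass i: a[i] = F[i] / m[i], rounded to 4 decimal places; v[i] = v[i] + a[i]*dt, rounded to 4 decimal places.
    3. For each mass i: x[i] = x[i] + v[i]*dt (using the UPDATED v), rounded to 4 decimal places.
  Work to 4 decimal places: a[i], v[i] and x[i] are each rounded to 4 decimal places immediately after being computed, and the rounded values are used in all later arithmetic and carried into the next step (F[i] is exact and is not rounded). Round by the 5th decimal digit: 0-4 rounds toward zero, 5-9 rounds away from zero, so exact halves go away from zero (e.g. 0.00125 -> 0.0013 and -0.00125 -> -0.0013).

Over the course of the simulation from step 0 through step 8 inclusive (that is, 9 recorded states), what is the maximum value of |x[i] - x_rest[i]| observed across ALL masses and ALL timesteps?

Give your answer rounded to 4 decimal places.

Step 0: x=[4.0000 10.0000 12.0000] v=[0.0000 0.0000 0.0000]
Step 1: x=[4.5000 9.0000 12.5000] v=[2.0000 -4.0000 2.0000]
Step 2: x=[5.1250 7.7500 13.1250] v=[2.5000 -5.0000 2.5000]
Step 3: x=[5.4063 7.1875 13.4063] v=[1.1250 -2.2500 1.1250]
Step 4: x=[5.1329 7.7344 13.1329] v=[-1.0938 2.1876 -1.0938]
Step 5: x=[4.5098 8.9806 12.5098] v=[-2.4923 4.9846 -2.4923]
Step 6: x=[4.0044 9.9914 12.0044] v=[-2.0215 4.0430 -2.0215]
Step 7: x=[3.9958 10.0087 11.9958] v=[-0.0345 0.0690 -0.0345]
Step 8: x=[4.4904 9.0195 12.4904] v=[1.9784 -3.9568 1.9784]
Max displacement = 2.0087

Answer: 2.0087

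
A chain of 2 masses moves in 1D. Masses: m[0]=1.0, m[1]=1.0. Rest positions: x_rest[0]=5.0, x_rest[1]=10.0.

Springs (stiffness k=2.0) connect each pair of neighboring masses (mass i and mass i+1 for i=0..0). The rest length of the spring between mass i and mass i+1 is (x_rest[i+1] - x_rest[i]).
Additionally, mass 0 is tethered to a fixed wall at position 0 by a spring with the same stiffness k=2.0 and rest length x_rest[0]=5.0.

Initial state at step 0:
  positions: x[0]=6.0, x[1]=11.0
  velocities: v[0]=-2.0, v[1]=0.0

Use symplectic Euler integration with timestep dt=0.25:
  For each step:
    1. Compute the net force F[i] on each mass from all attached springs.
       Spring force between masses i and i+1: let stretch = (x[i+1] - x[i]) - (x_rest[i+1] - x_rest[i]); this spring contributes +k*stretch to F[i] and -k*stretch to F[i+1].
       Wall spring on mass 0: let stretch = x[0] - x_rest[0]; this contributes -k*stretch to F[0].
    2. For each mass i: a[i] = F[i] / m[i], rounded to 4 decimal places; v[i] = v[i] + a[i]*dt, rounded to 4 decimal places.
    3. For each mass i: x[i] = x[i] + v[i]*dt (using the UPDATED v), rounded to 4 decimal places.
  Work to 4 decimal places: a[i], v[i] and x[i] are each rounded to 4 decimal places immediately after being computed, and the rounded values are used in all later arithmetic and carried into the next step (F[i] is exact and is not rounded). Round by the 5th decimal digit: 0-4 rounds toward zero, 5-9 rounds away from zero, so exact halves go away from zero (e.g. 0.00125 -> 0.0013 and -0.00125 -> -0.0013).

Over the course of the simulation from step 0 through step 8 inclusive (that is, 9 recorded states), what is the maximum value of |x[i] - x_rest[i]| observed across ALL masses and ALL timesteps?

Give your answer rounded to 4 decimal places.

Answer: 1.7954

Derivation:
Step 0: x=[6.0000 11.0000] v=[-2.0000 0.0000]
Step 1: x=[5.3750 11.0000] v=[-2.5000 0.0000]
Step 2: x=[4.7813 10.9219] v=[-2.3750 -0.3125]
Step 3: x=[4.3575 10.7012] v=[-1.6954 -0.8828]
Step 4: x=[4.1819 10.3125] v=[-0.7023 -1.5547]
Step 5: x=[4.2499 9.7825] v=[0.2721 -2.1200]
Step 6: x=[4.4783 9.1859] v=[0.9135 -2.3863]
Step 7: x=[4.7354 8.6259] v=[1.0282 -2.2401]
Step 8: x=[4.8869 8.2046] v=[0.6058 -1.6854]
Max displacement = 1.7954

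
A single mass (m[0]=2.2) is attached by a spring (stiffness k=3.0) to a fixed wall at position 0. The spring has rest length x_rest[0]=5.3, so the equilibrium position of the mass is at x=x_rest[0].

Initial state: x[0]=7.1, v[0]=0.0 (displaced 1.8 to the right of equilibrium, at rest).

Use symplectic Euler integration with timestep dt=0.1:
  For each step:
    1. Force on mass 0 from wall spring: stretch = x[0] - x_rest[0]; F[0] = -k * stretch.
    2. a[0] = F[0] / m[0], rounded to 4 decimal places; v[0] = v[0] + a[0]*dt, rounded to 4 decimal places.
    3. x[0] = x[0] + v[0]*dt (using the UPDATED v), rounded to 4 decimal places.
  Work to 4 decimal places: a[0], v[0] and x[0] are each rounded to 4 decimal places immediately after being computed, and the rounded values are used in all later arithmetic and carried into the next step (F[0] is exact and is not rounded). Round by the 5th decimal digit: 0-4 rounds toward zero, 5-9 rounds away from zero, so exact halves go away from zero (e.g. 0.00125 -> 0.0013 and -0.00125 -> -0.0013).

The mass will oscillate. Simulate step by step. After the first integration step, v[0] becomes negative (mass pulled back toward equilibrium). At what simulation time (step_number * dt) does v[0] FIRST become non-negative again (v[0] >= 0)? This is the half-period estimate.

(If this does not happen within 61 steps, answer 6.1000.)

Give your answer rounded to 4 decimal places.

Step 0: x=[7.1000] v=[0.0000]
Step 1: x=[7.0755] v=[-0.2455]
Step 2: x=[7.0267] v=[-0.4876]
Step 3: x=[6.9544] v=[-0.7231]
Step 4: x=[6.8595] v=[-0.9487]
Step 5: x=[6.7434] v=[-1.1614]
Step 6: x=[6.6076] v=[-1.3582]
Step 7: x=[6.4540] v=[-1.5365]
Step 8: x=[6.2846] v=[-1.6939]
Step 9: x=[6.1018] v=[-1.8282]
Step 10: x=[5.9081] v=[-1.9375]
Step 11: x=[5.7061] v=[-2.0204]
Step 12: x=[5.4985] v=[-2.0758]
Step 13: x=[5.2882] v=[-2.1029]
Step 14: x=[5.0781] v=[-2.1013]
Step 15: x=[4.8710] v=[-2.0710]
Step 16: x=[4.6698] v=[-2.0125]
Step 17: x=[4.4771] v=[-1.9266]
Step 18: x=[4.2957] v=[-1.8144]
Step 19: x=[4.1280] v=[-1.6775]
Step 20: x=[3.9762] v=[-1.5177]
Step 21: x=[3.8425] v=[-1.3372]
Step 22: x=[3.7287] v=[-1.1385]
Step 23: x=[3.6363] v=[-0.9242]
Step 24: x=[3.5666] v=[-0.6973]
Step 25: x=[3.5205] v=[-0.4609]
Step 26: x=[3.4987] v=[-0.2182]
Step 27: x=[3.5014] v=[0.0274]
First v>=0 after going negative at step 27, time=2.7000

Answer: 2.7000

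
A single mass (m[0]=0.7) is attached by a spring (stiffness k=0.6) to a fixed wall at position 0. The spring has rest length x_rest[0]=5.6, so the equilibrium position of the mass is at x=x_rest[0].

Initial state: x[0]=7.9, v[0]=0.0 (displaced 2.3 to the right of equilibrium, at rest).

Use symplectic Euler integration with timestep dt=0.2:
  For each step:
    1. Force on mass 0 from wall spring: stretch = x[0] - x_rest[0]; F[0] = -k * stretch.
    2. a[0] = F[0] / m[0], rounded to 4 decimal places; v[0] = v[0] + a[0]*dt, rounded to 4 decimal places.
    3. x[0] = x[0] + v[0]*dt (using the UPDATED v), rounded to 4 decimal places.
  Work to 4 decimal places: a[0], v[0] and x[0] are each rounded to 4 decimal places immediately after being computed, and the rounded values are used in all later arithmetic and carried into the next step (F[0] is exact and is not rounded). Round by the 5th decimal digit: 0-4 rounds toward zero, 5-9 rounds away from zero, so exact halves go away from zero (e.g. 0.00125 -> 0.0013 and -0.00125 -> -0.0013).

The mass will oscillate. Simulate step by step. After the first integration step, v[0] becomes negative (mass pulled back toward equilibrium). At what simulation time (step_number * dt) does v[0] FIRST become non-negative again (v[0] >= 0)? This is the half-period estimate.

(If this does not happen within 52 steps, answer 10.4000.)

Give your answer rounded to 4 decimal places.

Answer: 3.4000

Derivation:
Step 0: x=[7.9000] v=[0.0000]
Step 1: x=[7.8211] v=[-0.3943]
Step 2: x=[7.6661] v=[-0.7751]
Step 3: x=[7.4402] v=[-1.1293]
Step 4: x=[7.1512] v=[-1.4448]
Step 5: x=[6.8091] v=[-1.7107]
Step 6: x=[6.4255] v=[-1.9180]
Step 7: x=[6.0136] v=[-2.0595]
Step 8: x=[5.5875] v=[-2.1304]
Step 9: x=[5.1618] v=[-2.1283]
Step 10: x=[4.7512] v=[-2.0532]
Step 11: x=[4.3697] v=[-1.9077]
Step 12: x=[4.0303] v=[-1.6968]
Step 13: x=[3.7448] v=[-1.4277]
Step 14: x=[3.5229] v=[-1.1097]
Step 15: x=[3.3722] v=[-0.7536]
Step 16: x=[3.2979] v=[-0.3717]
Step 17: x=[3.3025] v=[0.0229]
First v>=0 after going negative at step 17, time=3.4000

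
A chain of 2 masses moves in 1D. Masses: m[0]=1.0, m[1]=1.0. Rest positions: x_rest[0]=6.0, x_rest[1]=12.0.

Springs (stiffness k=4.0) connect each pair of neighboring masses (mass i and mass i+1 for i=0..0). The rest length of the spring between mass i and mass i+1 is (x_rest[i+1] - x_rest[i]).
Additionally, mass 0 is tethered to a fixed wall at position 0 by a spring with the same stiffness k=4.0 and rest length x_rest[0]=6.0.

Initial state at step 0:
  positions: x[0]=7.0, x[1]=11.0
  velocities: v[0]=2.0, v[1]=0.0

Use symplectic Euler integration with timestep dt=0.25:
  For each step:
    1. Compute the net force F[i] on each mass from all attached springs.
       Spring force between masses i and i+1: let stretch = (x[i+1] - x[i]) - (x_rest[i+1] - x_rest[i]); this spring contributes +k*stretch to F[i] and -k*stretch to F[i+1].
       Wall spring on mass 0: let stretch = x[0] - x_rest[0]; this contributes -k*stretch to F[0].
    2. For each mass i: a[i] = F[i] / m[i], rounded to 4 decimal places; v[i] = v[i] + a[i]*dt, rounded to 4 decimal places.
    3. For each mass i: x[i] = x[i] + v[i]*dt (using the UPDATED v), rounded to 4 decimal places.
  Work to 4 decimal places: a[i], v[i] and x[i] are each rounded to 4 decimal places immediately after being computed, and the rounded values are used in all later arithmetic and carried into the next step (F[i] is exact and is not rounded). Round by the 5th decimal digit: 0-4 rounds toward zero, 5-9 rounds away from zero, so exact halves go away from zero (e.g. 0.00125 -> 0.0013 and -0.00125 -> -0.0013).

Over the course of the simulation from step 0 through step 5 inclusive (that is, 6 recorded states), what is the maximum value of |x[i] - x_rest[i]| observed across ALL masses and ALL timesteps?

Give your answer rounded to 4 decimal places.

Answer: 1.3516

Derivation:
Step 0: x=[7.0000 11.0000] v=[2.0000 0.0000]
Step 1: x=[6.7500 11.5000] v=[-1.0000 2.0000]
Step 2: x=[6.0000 12.3125] v=[-3.0000 3.2500]
Step 3: x=[5.3281 13.0469] v=[-2.6875 2.9375]
Step 4: x=[5.2539 13.3516] v=[-0.2968 1.2187]
Step 5: x=[5.8907 13.1319] v=[2.5470 -0.8790]
Max displacement = 1.3516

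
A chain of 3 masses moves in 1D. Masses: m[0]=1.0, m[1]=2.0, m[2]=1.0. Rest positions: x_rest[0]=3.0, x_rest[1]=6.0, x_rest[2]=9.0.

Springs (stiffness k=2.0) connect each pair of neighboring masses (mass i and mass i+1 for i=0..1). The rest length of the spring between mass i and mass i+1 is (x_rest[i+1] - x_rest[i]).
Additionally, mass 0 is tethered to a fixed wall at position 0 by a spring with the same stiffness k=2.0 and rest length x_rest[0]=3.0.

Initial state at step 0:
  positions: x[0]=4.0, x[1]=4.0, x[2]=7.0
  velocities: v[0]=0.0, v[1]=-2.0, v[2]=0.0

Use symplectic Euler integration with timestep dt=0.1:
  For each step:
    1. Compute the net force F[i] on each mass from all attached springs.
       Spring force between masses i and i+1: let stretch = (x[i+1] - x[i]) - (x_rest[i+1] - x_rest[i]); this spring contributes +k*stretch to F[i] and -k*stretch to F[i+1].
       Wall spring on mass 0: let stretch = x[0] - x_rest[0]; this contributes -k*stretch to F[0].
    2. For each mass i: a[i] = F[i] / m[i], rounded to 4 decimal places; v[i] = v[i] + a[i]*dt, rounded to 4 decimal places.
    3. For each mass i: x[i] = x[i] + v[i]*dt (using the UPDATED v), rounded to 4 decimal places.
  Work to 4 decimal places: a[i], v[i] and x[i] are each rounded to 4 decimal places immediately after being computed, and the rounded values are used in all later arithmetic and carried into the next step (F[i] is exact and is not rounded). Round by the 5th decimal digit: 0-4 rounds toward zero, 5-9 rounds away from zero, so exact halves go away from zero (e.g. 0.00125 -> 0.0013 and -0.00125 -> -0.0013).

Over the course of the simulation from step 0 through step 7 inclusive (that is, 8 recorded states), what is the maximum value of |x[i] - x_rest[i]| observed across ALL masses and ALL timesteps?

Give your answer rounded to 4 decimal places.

Answer: 2.5309

Derivation:
Step 0: x=[4.0000 4.0000 7.0000] v=[0.0000 -2.0000 0.0000]
Step 1: x=[3.9200 3.8300 7.0000] v=[-0.8000 -1.7000 0.0000]
Step 2: x=[3.7598 3.6926 6.9966] v=[-1.6020 -1.3740 -0.0340]
Step 3: x=[3.5231 3.5889 6.9871] v=[-2.3674 -1.0369 -0.0948]
Step 4: x=[3.2172 3.5185 6.9697] v=[-3.0589 -0.7037 -0.1744]
Step 5: x=[2.8530 3.4796 6.9432] v=[-3.6421 -0.3887 -0.2646]
Step 6: x=[2.4443 3.4691 6.9075] v=[-4.0874 -0.1050 -0.3573]
Step 7: x=[2.0072 3.4827 6.8630] v=[-4.3713 0.1364 -0.4450]
Max displacement = 2.5309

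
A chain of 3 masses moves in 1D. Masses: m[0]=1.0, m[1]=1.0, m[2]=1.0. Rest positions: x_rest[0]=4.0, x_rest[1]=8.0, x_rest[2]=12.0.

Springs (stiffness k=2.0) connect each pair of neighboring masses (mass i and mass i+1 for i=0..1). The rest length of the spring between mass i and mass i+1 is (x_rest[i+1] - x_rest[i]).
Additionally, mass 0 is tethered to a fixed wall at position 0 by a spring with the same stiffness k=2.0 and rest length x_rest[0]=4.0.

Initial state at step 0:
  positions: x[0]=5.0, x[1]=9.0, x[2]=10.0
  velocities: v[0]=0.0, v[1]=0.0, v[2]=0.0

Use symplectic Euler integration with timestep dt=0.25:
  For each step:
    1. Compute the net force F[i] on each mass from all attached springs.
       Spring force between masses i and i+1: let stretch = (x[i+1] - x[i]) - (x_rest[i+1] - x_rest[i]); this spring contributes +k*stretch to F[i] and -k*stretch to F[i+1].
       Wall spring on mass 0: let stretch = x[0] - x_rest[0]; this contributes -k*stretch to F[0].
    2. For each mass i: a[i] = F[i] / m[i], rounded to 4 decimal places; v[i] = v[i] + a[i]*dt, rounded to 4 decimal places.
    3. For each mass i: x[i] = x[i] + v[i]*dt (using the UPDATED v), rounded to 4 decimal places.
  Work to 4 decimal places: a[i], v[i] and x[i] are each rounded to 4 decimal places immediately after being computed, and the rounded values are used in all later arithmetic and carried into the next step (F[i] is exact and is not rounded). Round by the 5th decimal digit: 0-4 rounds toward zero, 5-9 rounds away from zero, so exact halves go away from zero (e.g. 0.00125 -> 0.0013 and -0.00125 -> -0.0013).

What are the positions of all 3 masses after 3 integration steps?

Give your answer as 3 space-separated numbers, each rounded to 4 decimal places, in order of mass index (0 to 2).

Answer: 4.1914 7.3301 11.8087

Derivation:
Step 0: x=[5.0000 9.0000 10.0000] v=[0.0000 0.0000 0.0000]
Step 1: x=[4.8750 8.6250 10.3750] v=[-0.5000 -1.5000 1.5000]
Step 2: x=[4.6094 8.0000 11.0313] v=[-1.0625 -2.5000 2.6250]
Step 3: x=[4.1914 7.3301 11.8087] v=[-1.6719 -2.6797 3.1094]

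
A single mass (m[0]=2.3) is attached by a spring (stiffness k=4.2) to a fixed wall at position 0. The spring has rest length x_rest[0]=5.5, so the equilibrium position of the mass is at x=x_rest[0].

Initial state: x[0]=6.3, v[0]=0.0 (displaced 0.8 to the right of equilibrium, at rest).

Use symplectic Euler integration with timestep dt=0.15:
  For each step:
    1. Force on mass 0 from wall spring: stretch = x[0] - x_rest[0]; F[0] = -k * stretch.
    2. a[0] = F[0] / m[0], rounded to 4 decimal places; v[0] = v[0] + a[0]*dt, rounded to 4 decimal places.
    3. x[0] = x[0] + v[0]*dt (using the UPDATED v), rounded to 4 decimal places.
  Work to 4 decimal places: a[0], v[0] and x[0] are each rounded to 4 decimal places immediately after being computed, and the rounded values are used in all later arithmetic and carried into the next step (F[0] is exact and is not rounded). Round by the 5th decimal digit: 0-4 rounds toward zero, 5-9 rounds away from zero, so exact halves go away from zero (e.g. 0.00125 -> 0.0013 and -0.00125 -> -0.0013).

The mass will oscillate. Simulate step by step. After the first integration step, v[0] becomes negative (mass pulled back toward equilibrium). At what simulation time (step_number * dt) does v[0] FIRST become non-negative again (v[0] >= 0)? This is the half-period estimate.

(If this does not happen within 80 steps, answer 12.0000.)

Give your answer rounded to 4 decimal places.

Answer: 2.4000

Derivation:
Step 0: x=[6.3000] v=[0.0000]
Step 1: x=[6.2671] v=[-0.2191]
Step 2: x=[6.2027] v=[-0.4292]
Step 3: x=[6.1094] v=[-0.6217]
Step 4: x=[5.9911] v=[-0.7886]
Step 5: x=[5.8526] v=[-0.9231]
Step 6: x=[5.6996] v=[-1.0197]
Step 7: x=[5.5384] v=[-1.0744]
Step 8: x=[5.3757] v=[-1.0849]
Step 9: x=[5.2181] v=[-1.0509]
Step 10: x=[5.0720] v=[-0.9737]
Step 11: x=[4.9435] v=[-0.8565]
Step 12: x=[4.8379] v=[-0.7041]
Step 13: x=[4.7595] v=[-0.5227]
Step 14: x=[4.7115] v=[-0.3199]
Step 15: x=[4.6959] v=[-0.1039]
Step 16: x=[4.7134] v=[0.1164]
First v>=0 after going negative at step 16, time=2.4000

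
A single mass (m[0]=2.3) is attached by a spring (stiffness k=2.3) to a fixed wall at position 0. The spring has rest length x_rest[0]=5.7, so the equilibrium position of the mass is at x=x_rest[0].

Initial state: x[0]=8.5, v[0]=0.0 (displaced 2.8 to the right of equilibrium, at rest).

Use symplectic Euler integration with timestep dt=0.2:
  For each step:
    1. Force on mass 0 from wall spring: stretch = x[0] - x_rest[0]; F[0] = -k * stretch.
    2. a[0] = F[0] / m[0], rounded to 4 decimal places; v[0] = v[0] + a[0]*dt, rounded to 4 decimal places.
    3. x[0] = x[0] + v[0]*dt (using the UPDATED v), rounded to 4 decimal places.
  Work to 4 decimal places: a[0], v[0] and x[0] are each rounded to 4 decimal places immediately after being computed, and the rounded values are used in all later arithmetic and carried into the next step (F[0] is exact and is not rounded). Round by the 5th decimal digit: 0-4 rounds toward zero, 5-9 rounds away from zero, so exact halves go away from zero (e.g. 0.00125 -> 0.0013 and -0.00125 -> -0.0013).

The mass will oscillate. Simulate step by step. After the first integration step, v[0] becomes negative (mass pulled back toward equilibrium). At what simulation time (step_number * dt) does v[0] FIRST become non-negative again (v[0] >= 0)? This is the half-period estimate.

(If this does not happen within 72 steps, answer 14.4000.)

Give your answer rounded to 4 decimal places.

Step 0: x=[8.5000] v=[0.0000]
Step 1: x=[8.3880] v=[-0.5600]
Step 2: x=[8.1685] v=[-1.0976]
Step 3: x=[7.8502] v=[-1.5913]
Step 4: x=[7.4459] v=[-2.0213]
Step 5: x=[6.9718] v=[-2.3705]
Step 6: x=[6.4468] v=[-2.6249]
Step 7: x=[5.8919] v=[-2.7743]
Step 8: x=[5.3294] v=[-2.8127]
Step 9: x=[4.7817] v=[-2.7386]
Step 10: x=[4.2707] v=[-2.5549]
Step 11: x=[3.8169] v=[-2.2690]
Step 12: x=[3.4384] v=[-1.8924]
Step 13: x=[3.1504] v=[-1.4401]
Step 14: x=[2.9644] v=[-0.9302]
Step 15: x=[2.8878] v=[-0.3831]
Step 16: x=[2.9237] v=[0.1793]
First v>=0 after going negative at step 16, time=3.2000

Answer: 3.2000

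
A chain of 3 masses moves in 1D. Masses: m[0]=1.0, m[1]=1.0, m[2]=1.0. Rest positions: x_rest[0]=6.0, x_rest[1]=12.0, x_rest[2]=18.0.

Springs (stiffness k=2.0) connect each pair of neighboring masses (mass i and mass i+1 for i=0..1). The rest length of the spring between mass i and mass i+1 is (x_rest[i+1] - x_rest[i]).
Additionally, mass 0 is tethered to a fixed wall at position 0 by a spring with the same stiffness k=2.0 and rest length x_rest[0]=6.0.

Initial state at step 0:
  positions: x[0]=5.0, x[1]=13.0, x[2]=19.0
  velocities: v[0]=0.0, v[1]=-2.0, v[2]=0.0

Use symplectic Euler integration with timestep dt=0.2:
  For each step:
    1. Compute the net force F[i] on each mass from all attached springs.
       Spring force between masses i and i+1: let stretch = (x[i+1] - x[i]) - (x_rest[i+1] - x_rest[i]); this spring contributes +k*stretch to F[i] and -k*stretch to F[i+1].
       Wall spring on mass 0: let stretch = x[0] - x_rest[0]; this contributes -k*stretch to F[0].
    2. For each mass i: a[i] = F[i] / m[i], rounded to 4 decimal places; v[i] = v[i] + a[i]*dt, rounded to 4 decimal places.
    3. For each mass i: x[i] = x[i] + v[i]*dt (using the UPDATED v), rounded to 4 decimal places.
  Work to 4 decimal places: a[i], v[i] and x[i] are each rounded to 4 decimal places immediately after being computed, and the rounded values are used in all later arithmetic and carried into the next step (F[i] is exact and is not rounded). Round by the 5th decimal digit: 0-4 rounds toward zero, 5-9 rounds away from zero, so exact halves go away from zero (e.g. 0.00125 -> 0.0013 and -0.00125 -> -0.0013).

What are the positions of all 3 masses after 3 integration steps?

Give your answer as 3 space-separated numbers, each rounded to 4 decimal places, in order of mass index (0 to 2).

Step 0: x=[5.0000 13.0000 19.0000] v=[0.0000 -2.0000 0.0000]
Step 1: x=[5.2400 12.4400 19.0000] v=[1.2000 -2.8000 0.0000]
Step 2: x=[5.6368 11.8288 18.9552] v=[1.9840 -3.0560 -0.2240]
Step 3: x=[6.0780 11.2924 18.8203] v=[2.2061 -2.6822 -0.6746]

Answer: 6.0780 11.2924 18.8203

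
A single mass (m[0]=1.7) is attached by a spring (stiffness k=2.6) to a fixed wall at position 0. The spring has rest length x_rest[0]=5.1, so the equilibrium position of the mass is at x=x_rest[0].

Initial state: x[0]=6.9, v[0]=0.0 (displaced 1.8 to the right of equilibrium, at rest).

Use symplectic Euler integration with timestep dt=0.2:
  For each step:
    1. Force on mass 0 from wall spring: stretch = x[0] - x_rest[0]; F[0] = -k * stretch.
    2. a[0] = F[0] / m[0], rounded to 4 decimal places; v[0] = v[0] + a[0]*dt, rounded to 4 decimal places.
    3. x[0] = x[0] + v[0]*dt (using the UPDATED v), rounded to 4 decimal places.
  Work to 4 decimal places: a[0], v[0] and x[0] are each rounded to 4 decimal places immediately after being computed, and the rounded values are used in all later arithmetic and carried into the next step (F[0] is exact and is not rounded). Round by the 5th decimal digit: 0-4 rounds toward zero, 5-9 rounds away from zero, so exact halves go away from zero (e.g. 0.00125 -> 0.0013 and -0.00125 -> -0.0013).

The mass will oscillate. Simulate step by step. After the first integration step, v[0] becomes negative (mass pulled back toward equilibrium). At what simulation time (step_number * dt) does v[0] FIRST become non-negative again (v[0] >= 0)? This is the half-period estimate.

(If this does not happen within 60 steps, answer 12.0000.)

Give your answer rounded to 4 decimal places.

Answer: 2.6000

Derivation:
Step 0: x=[6.9000] v=[0.0000]
Step 1: x=[6.7899] v=[-0.5506]
Step 2: x=[6.5764] v=[-1.0675]
Step 3: x=[6.2726] v=[-1.5191]
Step 4: x=[5.8970] v=[-1.8778]
Step 5: x=[5.4727] v=[-2.1216]
Step 6: x=[5.0256] v=[-2.2356]
Step 7: x=[4.5830] v=[-2.2128]
Step 8: x=[4.1721] v=[-2.0547]
Step 9: x=[3.8179] v=[-1.7709]
Step 10: x=[3.5422] v=[-1.3787]
Step 11: x=[3.3618] v=[-0.9022]
Step 12: x=[3.2877] v=[-0.3705]
Step 13: x=[3.3245] v=[0.1839]
First v>=0 after going negative at step 13, time=2.6000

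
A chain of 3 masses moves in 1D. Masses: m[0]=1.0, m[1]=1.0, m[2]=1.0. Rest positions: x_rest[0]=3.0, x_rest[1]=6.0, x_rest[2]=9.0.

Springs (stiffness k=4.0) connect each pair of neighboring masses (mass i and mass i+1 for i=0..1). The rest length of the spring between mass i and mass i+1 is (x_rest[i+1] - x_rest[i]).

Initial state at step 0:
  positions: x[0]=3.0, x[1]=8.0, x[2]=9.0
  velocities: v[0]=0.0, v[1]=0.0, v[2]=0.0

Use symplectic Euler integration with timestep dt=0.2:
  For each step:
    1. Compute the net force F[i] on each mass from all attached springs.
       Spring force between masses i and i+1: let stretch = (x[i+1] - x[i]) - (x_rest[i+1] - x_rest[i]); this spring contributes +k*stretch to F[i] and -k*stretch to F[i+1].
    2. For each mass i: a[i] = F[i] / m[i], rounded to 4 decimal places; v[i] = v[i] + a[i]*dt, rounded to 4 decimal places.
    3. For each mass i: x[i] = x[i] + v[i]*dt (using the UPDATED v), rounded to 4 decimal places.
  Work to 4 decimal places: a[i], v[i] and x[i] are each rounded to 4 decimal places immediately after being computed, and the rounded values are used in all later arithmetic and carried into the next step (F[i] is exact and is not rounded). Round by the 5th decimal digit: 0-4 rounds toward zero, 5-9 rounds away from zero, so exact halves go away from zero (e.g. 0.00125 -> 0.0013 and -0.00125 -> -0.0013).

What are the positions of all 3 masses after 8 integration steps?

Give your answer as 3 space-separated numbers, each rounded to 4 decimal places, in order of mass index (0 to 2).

Answer: 2.9815 8.0366 8.9815

Derivation:
Step 0: x=[3.0000 8.0000 9.0000] v=[0.0000 0.0000 0.0000]
Step 1: x=[3.3200 7.3600 9.3200] v=[1.6000 -3.2000 1.6000]
Step 2: x=[3.8064 6.3872 9.8064] v=[2.4320 -4.8640 2.4320]
Step 3: x=[4.2257 5.5485 10.2257] v=[2.0966 -4.1933 2.0966]
Step 4: x=[4.3767 5.2465 10.3767] v=[0.7548 -1.5098 0.7548]
Step 5: x=[4.1868 5.6262 10.1868] v=[-0.9494 1.8985 -0.9494]
Step 6: x=[3.7472 6.5053 9.7472] v=[-2.1979 4.3955 -2.1979]
Step 7: x=[3.2689 7.4618 9.2689] v=[-2.3914 4.7825 -2.3914]
Step 8: x=[2.9815 8.0366 8.9815] v=[-1.4371 2.8739 -1.4371]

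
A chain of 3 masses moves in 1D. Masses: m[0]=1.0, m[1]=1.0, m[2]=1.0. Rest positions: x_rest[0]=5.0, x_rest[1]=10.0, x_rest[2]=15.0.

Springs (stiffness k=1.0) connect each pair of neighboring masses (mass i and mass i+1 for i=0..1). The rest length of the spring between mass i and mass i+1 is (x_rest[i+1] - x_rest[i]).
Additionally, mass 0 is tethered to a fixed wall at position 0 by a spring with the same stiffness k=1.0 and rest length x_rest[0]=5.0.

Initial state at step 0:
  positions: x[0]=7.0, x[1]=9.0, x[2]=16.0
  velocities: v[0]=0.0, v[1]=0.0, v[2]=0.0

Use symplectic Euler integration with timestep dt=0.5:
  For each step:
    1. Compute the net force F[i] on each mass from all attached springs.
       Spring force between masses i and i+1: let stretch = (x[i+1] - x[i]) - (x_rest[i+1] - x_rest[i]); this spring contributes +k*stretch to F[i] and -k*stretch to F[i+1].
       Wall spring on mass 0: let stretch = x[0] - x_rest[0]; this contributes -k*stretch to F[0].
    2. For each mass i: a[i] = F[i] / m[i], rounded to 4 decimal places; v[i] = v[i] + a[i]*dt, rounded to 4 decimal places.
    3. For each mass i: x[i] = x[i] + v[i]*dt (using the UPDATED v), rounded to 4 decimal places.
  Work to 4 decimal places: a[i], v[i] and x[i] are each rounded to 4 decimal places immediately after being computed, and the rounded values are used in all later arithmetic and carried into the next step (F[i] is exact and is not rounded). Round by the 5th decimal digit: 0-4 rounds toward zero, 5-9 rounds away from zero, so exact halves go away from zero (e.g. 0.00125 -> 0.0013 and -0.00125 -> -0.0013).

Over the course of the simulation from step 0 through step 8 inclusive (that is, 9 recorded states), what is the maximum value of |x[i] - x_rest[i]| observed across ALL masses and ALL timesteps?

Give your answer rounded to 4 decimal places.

Answer: 2.0625

Derivation:
Step 0: x=[7.0000 9.0000 16.0000] v=[0.0000 0.0000 0.0000]
Step 1: x=[5.7500 10.2500 15.5000] v=[-2.5000 2.5000 -1.0000]
Step 2: x=[4.1875 11.6875 14.9375] v=[-3.1250 2.8750 -1.1250]
Step 3: x=[3.4531 12.0625 14.8125] v=[-1.4688 0.7500 -0.2500]
Step 4: x=[4.0078 10.9727 15.2500] v=[1.1094 -2.1797 0.8750]
Step 5: x=[5.3018 9.2110 15.8682] v=[2.5880 -3.5235 1.2364]
Step 6: x=[6.2477 8.1363 16.0721] v=[1.8917 -2.1495 0.4078]
Step 7: x=[6.1038 8.5734 15.5421] v=[-0.2879 0.8741 -1.0601]
Step 8: x=[5.0513 10.1353 14.5199] v=[-2.1050 3.1237 -2.0445]
Max displacement = 2.0625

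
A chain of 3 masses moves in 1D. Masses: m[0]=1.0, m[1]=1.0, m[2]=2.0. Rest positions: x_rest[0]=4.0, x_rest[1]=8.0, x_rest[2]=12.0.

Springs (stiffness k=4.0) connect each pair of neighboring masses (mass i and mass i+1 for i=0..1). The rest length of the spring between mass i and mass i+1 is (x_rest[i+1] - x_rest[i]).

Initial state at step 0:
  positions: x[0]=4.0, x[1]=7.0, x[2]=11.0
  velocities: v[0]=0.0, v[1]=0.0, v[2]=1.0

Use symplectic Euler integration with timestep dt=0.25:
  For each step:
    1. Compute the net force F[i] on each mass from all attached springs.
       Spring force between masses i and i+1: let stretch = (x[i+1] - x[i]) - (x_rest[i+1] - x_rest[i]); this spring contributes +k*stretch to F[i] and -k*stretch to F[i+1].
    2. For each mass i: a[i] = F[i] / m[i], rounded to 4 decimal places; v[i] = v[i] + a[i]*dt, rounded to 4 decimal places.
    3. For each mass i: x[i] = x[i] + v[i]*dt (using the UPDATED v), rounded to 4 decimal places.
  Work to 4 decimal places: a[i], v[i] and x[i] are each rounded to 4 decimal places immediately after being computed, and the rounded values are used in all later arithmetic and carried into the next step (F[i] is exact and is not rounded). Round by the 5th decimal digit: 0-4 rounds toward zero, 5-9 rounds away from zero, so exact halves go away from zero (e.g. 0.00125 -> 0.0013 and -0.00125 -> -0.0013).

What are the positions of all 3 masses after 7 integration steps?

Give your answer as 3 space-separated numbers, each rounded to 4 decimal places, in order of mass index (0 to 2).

Answer: 3.7536 7.5519 12.5974

Derivation:
Step 0: x=[4.0000 7.0000 11.0000] v=[0.0000 0.0000 1.0000]
Step 1: x=[3.7500 7.2500 11.2500] v=[-1.0000 1.0000 1.0000]
Step 2: x=[3.3750 7.6250 11.5000] v=[-1.5000 1.5000 1.0000]
Step 3: x=[3.0625 7.9063 11.7656] v=[-1.2500 1.1250 1.0625]
Step 4: x=[2.9610 7.9414 12.0488] v=[-0.4062 0.1405 1.1329]
Step 5: x=[3.1046 7.7583 12.3186] v=[0.5742 -0.7325 1.0792]
Step 6: x=[3.4116 7.5518 12.5184] v=[1.2279 -0.8259 0.7991]
Step 7: x=[3.7536 7.5519 12.5974] v=[1.3681 0.0005 0.3158]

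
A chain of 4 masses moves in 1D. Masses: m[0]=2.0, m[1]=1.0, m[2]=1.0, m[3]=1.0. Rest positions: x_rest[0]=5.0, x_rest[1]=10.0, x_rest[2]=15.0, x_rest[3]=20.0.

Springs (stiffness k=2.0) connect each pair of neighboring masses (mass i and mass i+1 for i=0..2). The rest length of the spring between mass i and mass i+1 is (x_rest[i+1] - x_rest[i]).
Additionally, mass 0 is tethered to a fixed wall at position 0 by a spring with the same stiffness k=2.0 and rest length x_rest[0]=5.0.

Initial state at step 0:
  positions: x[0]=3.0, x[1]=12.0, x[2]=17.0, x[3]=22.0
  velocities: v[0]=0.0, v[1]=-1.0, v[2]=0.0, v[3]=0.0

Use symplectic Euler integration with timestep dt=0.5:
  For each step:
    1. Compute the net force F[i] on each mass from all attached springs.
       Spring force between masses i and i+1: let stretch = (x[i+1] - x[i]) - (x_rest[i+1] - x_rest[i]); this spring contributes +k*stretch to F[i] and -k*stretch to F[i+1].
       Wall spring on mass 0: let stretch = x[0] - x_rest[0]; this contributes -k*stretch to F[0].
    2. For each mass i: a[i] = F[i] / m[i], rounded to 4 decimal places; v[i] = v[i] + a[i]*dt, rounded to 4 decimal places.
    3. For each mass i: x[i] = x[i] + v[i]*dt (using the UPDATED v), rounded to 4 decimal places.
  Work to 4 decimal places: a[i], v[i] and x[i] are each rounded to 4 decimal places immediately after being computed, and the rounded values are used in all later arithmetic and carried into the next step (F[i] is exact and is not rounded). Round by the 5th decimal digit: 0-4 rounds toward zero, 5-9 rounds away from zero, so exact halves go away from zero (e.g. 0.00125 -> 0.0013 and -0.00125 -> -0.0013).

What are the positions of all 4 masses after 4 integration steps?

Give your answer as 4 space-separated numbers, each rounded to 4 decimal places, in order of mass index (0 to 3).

Step 0: x=[3.0000 12.0000 17.0000 22.0000] v=[0.0000 -1.0000 0.0000 0.0000]
Step 1: x=[4.5000 9.5000 17.0000 22.0000] v=[3.0000 -5.0000 0.0000 0.0000]
Step 2: x=[6.1250 8.2500 15.7500 22.0000] v=[3.2500 -2.5000 -2.5000 0.0000]
Step 3: x=[6.7500 9.6875 13.8750 21.3750] v=[1.2500 2.8750 -3.7500 -1.2500]
Step 4: x=[6.4219 11.7500 13.6563 19.5000] v=[-0.6563 4.1250 -0.4375 -3.7500]

Answer: 6.4219 11.7500 13.6563 19.5000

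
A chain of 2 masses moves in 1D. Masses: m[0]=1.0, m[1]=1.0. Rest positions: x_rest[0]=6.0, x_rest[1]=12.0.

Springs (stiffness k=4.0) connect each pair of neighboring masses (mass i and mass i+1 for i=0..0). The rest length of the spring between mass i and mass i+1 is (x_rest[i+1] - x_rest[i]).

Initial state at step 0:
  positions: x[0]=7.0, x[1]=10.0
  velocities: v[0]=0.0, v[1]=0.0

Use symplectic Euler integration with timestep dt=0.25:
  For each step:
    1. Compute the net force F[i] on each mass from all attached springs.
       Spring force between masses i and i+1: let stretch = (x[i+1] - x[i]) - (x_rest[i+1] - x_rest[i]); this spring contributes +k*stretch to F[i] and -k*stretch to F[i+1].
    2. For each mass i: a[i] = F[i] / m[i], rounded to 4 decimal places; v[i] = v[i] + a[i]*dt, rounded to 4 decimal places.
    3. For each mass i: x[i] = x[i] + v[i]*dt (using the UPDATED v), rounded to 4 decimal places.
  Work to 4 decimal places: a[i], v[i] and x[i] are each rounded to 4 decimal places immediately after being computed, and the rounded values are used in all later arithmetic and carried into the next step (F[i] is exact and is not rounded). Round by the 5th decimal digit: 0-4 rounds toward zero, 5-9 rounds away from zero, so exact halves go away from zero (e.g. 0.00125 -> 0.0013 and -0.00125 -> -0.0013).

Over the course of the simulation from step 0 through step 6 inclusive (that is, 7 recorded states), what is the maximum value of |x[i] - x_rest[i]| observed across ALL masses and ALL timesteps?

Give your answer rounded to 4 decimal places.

Answer: 2.0937

Derivation:
Step 0: x=[7.0000 10.0000] v=[0.0000 0.0000]
Step 1: x=[6.2500 10.7500] v=[-3.0000 3.0000]
Step 2: x=[5.1250 11.8750] v=[-4.5000 4.5000]
Step 3: x=[4.1875 12.8125] v=[-3.7500 3.7500]
Step 4: x=[3.9063 13.0938] v=[-1.1250 1.1250]
Step 5: x=[4.4219 12.5782] v=[2.0625 -2.0625]
Step 6: x=[5.4766 11.5235] v=[4.2188 -4.2188]
Max displacement = 2.0937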